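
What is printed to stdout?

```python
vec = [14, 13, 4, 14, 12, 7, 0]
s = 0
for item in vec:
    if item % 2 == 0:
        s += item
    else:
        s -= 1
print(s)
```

item=14: even, s = 0+14 = 14
item=13: not even, s = 14-1 = 13
item=4: even, s = 13+4 = 17
item=14: even, s = 17+14 = 31
item=12: even, s = 31+12 = 43
item=7: not even, s = 43-1 = 42
item=0: even, s = 42+0 = 42

42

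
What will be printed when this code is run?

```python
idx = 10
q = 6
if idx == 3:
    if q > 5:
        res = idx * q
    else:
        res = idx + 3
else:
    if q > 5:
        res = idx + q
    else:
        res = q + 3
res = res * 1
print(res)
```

idx=10, q=6
idx == 3 is False; q > 5 is True
→ res = idx + q = 16
res = 16*1 = 16

16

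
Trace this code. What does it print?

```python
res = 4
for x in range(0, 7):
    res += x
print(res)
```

25

x=0: res = 4+0 = 4
x=1: res = 4+1 = 5
x=2: res = 5+2 = 7
x=3: res = 7+3 = 10
x=4: res = 10+4 = 14
x=5: res = 14+5 = 19
x=6: res = 19+6 = 25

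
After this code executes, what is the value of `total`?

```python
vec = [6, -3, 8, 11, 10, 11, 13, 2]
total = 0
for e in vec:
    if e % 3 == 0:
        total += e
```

3

e=6: %3==0, total = 0+6 = 6
e=-3: %3==0, total = 6+(-3) = 3
e=8: not %3==0
e=11: not %3==0
e=10: not %3==0
e=11: not %3==0
e=13: not %3==0
e=2: not %3==0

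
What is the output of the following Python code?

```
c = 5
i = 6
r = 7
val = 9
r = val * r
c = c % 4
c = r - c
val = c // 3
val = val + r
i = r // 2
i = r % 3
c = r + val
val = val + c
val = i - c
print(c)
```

r = 9*7 = 63
c = 5%4 = 1
c = 63-1 = 62
val = 62//3 = 20
val = 20+63 = 83
i = 63//2 = 31
i = 63%3 = 0
c = 63+83 = 146
val = 83+146 = 229
val = 0-146 = -146

146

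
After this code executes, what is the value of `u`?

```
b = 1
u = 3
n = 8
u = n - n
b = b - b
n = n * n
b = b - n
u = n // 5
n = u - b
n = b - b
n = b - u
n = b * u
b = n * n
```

12

u = 8-8 = 0
b = 1-1 = 0
n = 8*8 = 64
b = 0-64 = -64
u = 64//5 = 12
n = 12-(-64) = 76
n = (-64)-(-64) = 0
n = (-64)-12 = -76
n = (-64)*12 = -768
b = (-768)*(-768) = 589824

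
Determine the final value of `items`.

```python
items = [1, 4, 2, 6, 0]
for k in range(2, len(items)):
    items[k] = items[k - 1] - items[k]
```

k=2: items[2] = 4-2 = 2 → [1, 4, 2, 6, 0]
k=3: items[3] = 2-6 = -4 → [1, 4, 2, -4, 0]
k=4: items[4] = (-4)-0 = -4 → [1, 4, 2, -4, -4]

[1, 4, 2, -4, -4]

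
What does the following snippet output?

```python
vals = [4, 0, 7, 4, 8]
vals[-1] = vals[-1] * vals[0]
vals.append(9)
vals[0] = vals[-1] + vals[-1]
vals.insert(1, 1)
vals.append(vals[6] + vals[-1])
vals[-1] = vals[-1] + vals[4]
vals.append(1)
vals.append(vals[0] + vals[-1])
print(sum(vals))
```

113

vals[-1] = vals[-1]*vals[0] = 8*4 = 32 → [4, 0, 7, 4, 32]
append 9 → [4, 0, 7, 4, 32, 9]
vals[0] = vals[-1]+vals[-1] = 9+9 = 18 → [18, 0, 7, 4, 32, 9]
insert 1 at 1 → [18, 1, 0, 7, 4, 32, 9]
append vals[6]+vals[-1] = 9+9 = 18 → [18, 1, 0, 7, 4, 32, 9, 18]
vals[-1] = vals[-1]+vals[4] = 18+4 = 22 → [18, 1, 0, 7, 4, 32, 9, 22]
append 1 → [18, 1, 0, 7, 4, 32, 9, 22, 1]
append vals[0]+vals[-1] = 18+1 = 19 → [18, 1, 0, 7, 4, 32, 9, 22, 1, 19]
sum = 113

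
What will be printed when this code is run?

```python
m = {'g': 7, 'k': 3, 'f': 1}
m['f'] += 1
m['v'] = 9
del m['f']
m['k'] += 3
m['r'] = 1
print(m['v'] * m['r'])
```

m['f'] = 1+1 = 2 → {'g': 7, 'k': 3, 'f': 2}
m['v'] = 9 → {'g': 7, 'k': 3, 'f': 2, 'v': 9}
del 'f' → {'g': 7, 'k': 3, 'v': 9}
m['k'] = 3+3 = 6 → {'g': 7, 'k': 6, 'v': 9}
m['r'] = 1 → {'g': 7, 'k': 6, 'v': 9, 'r': 1}
m['v']*m['r'] = 9*1 = 9

9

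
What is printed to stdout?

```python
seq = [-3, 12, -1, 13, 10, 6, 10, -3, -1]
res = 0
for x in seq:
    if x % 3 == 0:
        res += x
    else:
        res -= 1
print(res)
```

x=-3: %3==0, res = 0+(-3) = -3
x=12: %3==0, res = (-3)+12 = 9
x=-1: not %3==0, res = 9-1 = 8
x=13: not %3==0, res = 8-1 = 7
x=10: not %3==0, res = 7-1 = 6
x=6: %3==0, res = 6+6 = 12
x=10: not %3==0, res = 12-1 = 11
x=-3: %3==0, res = 11+(-3) = 8
x=-1: not %3==0, res = 8-1 = 7

7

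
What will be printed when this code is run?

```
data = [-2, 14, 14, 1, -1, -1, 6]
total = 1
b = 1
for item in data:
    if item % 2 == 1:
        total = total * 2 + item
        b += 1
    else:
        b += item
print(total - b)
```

item=-2: not odd; b=-1
item=14: not odd; b=13
item=14: not odd; b=27
item=1: odd, total = 1*2+1 = 3; b=28
item=-1: odd, total = 3*2+(-1) = 5; b=29
item=-1: odd, total = 5*2+(-1) = 9; b=30
item=6: not odd; b=36
total-b = 9-36 = -27

-27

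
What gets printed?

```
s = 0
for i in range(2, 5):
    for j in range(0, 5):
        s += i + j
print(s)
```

i=2,j=0: s = 0+2 = 2
i=2,j=1: s = 2+3 = 5
i=2,j=2: s = 5+4 = 9
i=2,j=3: s = 9+5 = 14
i=2,j=4: s = 14+6 = 20
i=3,j=0: s = 20+3 = 23
i=3,j=1: s = 23+4 = 27
i=3,j=2: s = 27+5 = 32
i=3,j=3: s = 32+6 = 38
i=3,j=4: s = 38+7 = 45
i=4,j=0: s = 45+4 = 49
i=4,j=1: s = 49+5 = 54
i=4,j=2: s = 54+6 = 60
i=4,j=3: s = 60+7 = 67
i=4,j=4: s = 67+8 = 75

75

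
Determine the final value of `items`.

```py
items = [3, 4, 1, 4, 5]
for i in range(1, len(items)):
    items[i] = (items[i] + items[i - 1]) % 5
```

i=1: items[1] = (4+3)%5 = 2 → [3, 2, 1, 4, 5]
i=2: items[2] = (1+2)%5 = 3 → [3, 2, 3, 4, 5]
i=3: items[3] = (4+3)%5 = 2 → [3, 2, 3, 2, 5]
i=4: items[4] = (5+2)%5 = 2 → [3, 2, 3, 2, 2]

[3, 2, 3, 2, 2]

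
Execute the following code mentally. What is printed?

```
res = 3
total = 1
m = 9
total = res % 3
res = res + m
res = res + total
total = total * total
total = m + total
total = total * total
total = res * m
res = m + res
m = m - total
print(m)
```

-99

total = 3%3 = 0
res = 3+9 = 12
res = 12+0 = 12
total = 0*0 = 0
total = 9+0 = 9
total = 9*9 = 81
total = 12*9 = 108
res = 9+12 = 21
m = 9-108 = -99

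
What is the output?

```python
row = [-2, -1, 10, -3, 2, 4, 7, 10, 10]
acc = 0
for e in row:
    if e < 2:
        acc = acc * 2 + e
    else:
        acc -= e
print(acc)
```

e=-2: <2, acc = 0*2+(-2) = -2
e=-1: <2, acc = (-2)*2+(-1) = -5
e=10: not <2, acc = (-5)-10 = -15
e=-3: <2, acc = (-15)*2+(-3) = -33
e=2: not <2, acc = (-33)-2 = -35
e=4: not <2, acc = (-35)-4 = -39
e=7: not <2, acc = (-39)-7 = -46
e=10: not <2, acc = (-46)-10 = -56
e=10: not <2, acc = (-56)-10 = -66

-66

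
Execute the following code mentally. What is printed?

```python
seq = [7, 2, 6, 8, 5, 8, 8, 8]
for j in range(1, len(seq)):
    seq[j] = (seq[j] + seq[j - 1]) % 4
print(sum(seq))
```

14

j=1: seq[1] = (2+7)%4 = 1 → [7, 1, 6, 8, 5, 8, 8, 8]
j=2: seq[2] = (6+1)%4 = 3 → [7, 1, 3, 8, 5, 8, 8, 8]
j=3: seq[3] = (8+3)%4 = 3 → [7, 1, 3, 3, 5, 8, 8, 8]
j=4: seq[4] = (5+3)%4 = 0 → [7, 1, 3, 3, 0, 8, 8, 8]
j=5: seq[5] = (8+0)%4 = 0 → [7, 1, 3, 3, 0, 0, 8, 8]
j=6: seq[6] = (8+0)%4 = 0 → [7, 1, 3, 3, 0, 0, 0, 8]
j=7: seq[7] = (8+0)%4 = 0 → [7, 1, 3, 3, 0, 0, 0, 0]
sum = 14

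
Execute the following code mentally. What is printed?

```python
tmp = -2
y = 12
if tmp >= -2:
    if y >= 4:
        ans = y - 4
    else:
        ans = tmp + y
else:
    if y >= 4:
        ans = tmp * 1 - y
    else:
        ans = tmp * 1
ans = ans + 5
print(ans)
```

tmp=-2, y=12
tmp >= -2 is True; y >= 4 is True
→ ans = y - 4 = 8
ans = 8+5 = 13

13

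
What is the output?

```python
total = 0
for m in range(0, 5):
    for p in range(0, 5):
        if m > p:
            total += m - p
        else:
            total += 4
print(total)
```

m=0,p=0: not 0>0, total = 0+4 = 4
m=0,p=1: not 0>1, total = 4+4 = 8
m=0,p=2: not 0>2, total = 8+4 = 12
m=0,p=3: not 0>3, total = 12+4 = 16
m=0,p=4: not 0>4, total = 16+4 = 20
m=1,p=0: 1>0, total = 20+1 = 21
m=1,p=1: not 1>1, total = 21+4 = 25
m=1,p=2: not 1>2, total = 25+4 = 29
m=1,p=3: not 1>3, total = 29+4 = 33
m=1,p=4: not 1>4, total = 33+4 = 37
m=2,p=0: 2>0, total = 37+2 = 39
m=2,p=1: 2>1, total = 39+1 = 40
m=2,p=2: not 2>2, total = 40+4 = 44
m=2,p=3: not 2>3, total = 44+4 = 48
m=2,p=4: not 2>4, total = 48+4 = 52
m=3,p=0: 3>0, total = 52+3 = 55
m=3,p=1: 3>1, total = 55+2 = 57
m=3,p=2: 3>2, total = 57+1 = 58
m=3,p=3: not 3>3, total = 58+4 = 62
m=3,p=4: not 3>4, total = 62+4 = 66
m=4,p=0: 4>0, total = 66+4 = 70
m=4,p=1: 4>1, total = 70+3 = 73
m=4,p=2: 4>2, total = 73+2 = 75
m=4,p=3: 4>3, total = 75+1 = 76
m=4,p=4: not 4>4, total = 76+4 = 80

80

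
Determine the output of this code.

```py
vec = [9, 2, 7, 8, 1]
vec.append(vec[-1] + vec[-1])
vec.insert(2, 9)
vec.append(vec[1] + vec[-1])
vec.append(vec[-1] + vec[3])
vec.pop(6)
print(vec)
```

append vec[-1]+vec[-1] = 1+1 = 2 → [9, 2, 7, 8, 1, 2]
insert 9 at 2 → [9, 2, 9, 7, 8, 1, 2]
append vec[1]+vec[-1] = 2+2 = 4 → [9, 2, 9, 7, 8, 1, 2, 4]
append vec[-1]+vec[3] = 4+7 = 11 → [9, 2, 9, 7, 8, 1, 2, 4, 11]
pop(6) removes 2 → [9, 2, 9, 7, 8, 1, 4, 11]

[9, 2, 9, 7, 8, 1, 4, 11]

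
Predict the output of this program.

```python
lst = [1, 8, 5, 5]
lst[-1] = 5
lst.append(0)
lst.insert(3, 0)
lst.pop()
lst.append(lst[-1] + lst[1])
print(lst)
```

lst[-1] = 5 → [1, 8, 5, 5]
append 0 → [1, 8, 5, 5, 0]
insert 0 at 3 → [1, 8, 5, 0, 5, 0]
pop() removes 0 → [1, 8, 5, 0, 5]
append lst[-1]+lst[1] = 5+8 = 13 → [1, 8, 5, 0, 5, 13]

[1, 8, 5, 0, 5, 13]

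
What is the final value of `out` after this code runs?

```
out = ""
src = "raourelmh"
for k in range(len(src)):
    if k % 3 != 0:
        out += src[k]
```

k=0: skip
k=1: add 'a' → 'a'
k=2: add 'o' → 'ao'
k=3: skip
k=4: add 'r' → 'aor'
k=5: add 'e' → 'aore'
k=6: skip
k=7: add 'm' → 'aorem'
k=8: add 'h' → 'aoremh'

'aoremh'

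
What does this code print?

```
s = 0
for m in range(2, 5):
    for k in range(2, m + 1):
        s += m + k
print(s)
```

36

m=2,k=2: s = 0+4 = 4
m=3,k=2: s = 4+5 = 9
m=3,k=3: s = 9+6 = 15
m=4,k=2: s = 15+6 = 21
m=4,k=3: s = 21+7 = 28
m=4,k=4: s = 28+8 = 36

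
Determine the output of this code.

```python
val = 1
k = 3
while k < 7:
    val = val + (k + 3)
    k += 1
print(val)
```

k=3: val = 1+6 = 7
k=4: val = 7+7 = 14
k=5: val = 14+8 = 22
k=6: val = 22+9 = 31

31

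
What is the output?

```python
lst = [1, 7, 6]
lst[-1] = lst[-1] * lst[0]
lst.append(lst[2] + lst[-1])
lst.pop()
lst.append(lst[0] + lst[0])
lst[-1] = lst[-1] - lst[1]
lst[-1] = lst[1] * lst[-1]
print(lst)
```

lst[-1] = lst[-1]*lst[0] = 6*1 = 6 → [1, 7, 6]
append lst[2]+lst[-1] = 6+6 = 12 → [1, 7, 6, 12]
pop() removes 12 → [1, 7, 6]
append lst[0]+lst[0] = 1+1 = 2 → [1, 7, 6, 2]
lst[-1] = lst[-1]-lst[1] = 2-7 = -5 → [1, 7, 6, -5]
lst[-1] = lst[1]*lst[-1] = 7*(-5) = -35 → [1, 7, 6, -35]

[1, 7, 6, -35]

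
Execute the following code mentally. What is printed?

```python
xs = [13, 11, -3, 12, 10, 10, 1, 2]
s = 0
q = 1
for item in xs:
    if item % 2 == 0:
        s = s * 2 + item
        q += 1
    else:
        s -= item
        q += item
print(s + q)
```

-153

item=13: not even, s = 0-13 = -13; q=14
item=11: not even, s = (-13)-11 = -24; q=25
item=-3: not even, s = (-24)-(-3) = -21; q=22
item=12: even, s = (-21)*2+12 = -30; q=23
item=10: even, s = (-30)*2+10 = -50; q=24
item=10: even, s = (-50)*2+10 = -90; q=25
item=1: not even, s = (-90)-1 = -91; q=26
item=2: even, s = (-91)*2+2 = -180; q=27
s+q = (-180)+27 = -153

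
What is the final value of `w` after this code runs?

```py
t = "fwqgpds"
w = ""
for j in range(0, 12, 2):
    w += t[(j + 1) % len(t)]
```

j=0: add t[1]='w' → 'w'
j=2: add t[3]='g' → 'wg'
j=4: add t[5]='d' → 'wgd'
j=6: add t[0]='f' → 'wgdf'
j=8: add t[2]='q' → 'wgdfq'
j=10: add t[4]='p' → 'wgdfqp'

'wgdfqp'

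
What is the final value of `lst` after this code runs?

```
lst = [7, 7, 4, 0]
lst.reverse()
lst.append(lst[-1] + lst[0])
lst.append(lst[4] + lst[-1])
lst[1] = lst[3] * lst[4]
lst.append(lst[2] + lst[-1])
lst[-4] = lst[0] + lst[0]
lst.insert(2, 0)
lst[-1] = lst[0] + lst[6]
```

reverse → [0, 4, 7, 7]
append lst[-1]+lst[0] = 7+0 = 7 → [0, 4, 7, 7, 7]
append lst[4]+lst[-1] = 7+7 = 14 → [0, 4, 7, 7, 7, 14]
lst[1] = lst[3]*lst[4] = 7*7 = 49 → [0, 49, 7, 7, 7, 14]
append lst[2]+lst[-1] = 7+14 = 21 → [0, 49, 7, 7, 7, 14, 21]
lst[-4] = lst[0]+lst[0] = 0+0 = 0 → [0, 49, 7, 0, 7, 14, 21]
insert 0 at 2 → [0, 49, 0, 7, 0, 7, 14, 21]
lst[-1] = lst[0]+lst[6] = 0+14 = 14 → [0, 49, 0, 7, 0, 7, 14, 14]

[0, 49, 0, 7, 0, 7, 14, 14]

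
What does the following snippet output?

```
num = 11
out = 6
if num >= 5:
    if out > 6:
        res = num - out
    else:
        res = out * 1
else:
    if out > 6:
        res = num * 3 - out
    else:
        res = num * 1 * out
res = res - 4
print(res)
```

2

num=11, out=6
num >= 5 is True; out > 6 is False
→ res = out * 1 = 6
res = 6-4 = 2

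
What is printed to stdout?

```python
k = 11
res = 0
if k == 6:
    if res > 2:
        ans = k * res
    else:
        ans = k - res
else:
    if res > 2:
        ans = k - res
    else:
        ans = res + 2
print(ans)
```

k=11, res=0
k == 6 is False; res > 2 is False
→ ans = res + 2 = 2

2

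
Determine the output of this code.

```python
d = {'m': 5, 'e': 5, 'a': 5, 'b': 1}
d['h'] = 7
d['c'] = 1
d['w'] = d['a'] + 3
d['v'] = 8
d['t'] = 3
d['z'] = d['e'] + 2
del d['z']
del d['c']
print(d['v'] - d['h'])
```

d['h'] = 7 → {'m': 5, 'e': 5, 'a': 5, 'b': 1, 'h': 7}
d['c'] = 1 → {'m': 5, 'e': 5, 'a': 5, 'b': 1, 'h': 7, 'c': 1}
d['w'] = d['a']+3 = 8 → {'m': 5, 'e': 5, 'a': 5, 'b': 1, 'h': 7, 'c': 1, 'w': 8}
d['v'] = 8 → {'m': 5, 'e': 5, 'a': 5, 'b': 1, 'h': 7, 'c': 1, 'w': 8, 'v': 8}
d['t'] = 3 → {'m': 5, 'e': 5, 'a': 5, 'b': 1, 'h': 7, 'c': 1, 'w': 8, 'v': 8, 't': 3}
d['z'] = d['e']+2 = 7 → {'m': 5, 'e': 5, 'a': 5, 'b': 1, 'h': 7, 'c': 1, 'w': 8, 'v': 8, 't': 3, 'z': 7}
del 'z' → {'m': 5, 'e': 5, 'a': 5, 'b': 1, 'h': 7, 'c': 1, 'w': 8, 'v': 8, 't': 3}
del 'c' → {'m': 5, 'e': 5, 'a': 5, 'b': 1, 'h': 7, 'w': 8, 'v': 8, 't': 3}
d['v']-d['h'] = 8-7 = 1

1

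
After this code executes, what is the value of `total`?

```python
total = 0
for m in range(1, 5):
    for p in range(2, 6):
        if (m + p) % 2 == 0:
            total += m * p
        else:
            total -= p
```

m=1,p=2: odd sum, total = 0-2 = -2
m=1,p=3: even sum, total = (-2)+3 = 1
m=1,p=4: odd sum, total = 1-4 = -3
m=1,p=5: even sum, total = (-3)+5 = 2
m=2,p=2: even sum, total = 2+4 = 6
m=2,p=3: odd sum, total = 6-3 = 3
m=2,p=4: even sum, total = 3+8 = 11
m=2,p=5: odd sum, total = 11-5 = 6
m=3,p=2: odd sum, total = 6-2 = 4
m=3,p=3: even sum, total = 4+9 = 13
m=3,p=4: odd sum, total = 13-4 = 9
m=3,p=5: even sum, total = 9+15 = 24
m=4,p=2: even sum, total = 24+8 = 32
m=4,p=3: odd sum, total = 32-3 = 29
m=4,p=4: even sum, total = 29+16 = 45
m=4,p=5: odd sum, total = 45-5 = 40

40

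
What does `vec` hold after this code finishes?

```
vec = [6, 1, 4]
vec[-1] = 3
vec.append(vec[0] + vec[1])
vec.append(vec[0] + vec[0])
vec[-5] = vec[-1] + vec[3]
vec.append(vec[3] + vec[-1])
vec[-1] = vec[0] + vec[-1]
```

vec[-1] = 3 → [6, 1, 3]
append vec[0]+vec[1] = 6+1 = 7 → [6, 1, 3, 7]
append vec[0]+vec[0] = 6+6 = 12 → [6, 1, 3, 7, 12]
vec[-5] = vec[-1]+vec[3] = 12+7 = 19 → [19, 1, 3, 7, 12]
append vec[3]+vec[-1] = 7+12 = 19 → [19, 1, 3, 7, 12, 19]
vec[-1] = vec[0]+vec[-1] = 19+19 = 38 → [19, 1, 3, 7, 12, 38]

[19, 1, 3, 7, 12, 38]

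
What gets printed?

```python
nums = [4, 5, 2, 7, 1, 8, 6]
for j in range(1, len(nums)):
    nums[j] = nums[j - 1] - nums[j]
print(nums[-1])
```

j=1: nums[1] = 4-5 = -1 → [4, -1, 2, 7, 1, 8, 6]
j=2: nums[2] = (-1)-2 = -3 → [4, -1, -3, 7, 1, 8, 6]
j=3: nums[3] = (-3)-7 = -10 → [4, -1, -3, -10, 1, 8, 6]
j=4: nums[4] = (-10)-1 = -11 → [4, -1, -3, -10, -11, 8, 6]
j=5: nums[5] = (-11)-8 = -19 → [4, -1, -3, -10, -11, -19, 6]
j=6: nums[6] = (-19)-6 = -25 → [4, -1, -3, -10, -11, -19, -25]

-25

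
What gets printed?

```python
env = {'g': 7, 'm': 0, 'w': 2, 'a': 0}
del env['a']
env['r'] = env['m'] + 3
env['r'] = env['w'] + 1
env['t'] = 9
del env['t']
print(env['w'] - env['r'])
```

del 'a' → {'g': 7, 'm': 0, 'w': 2}
env['r'] = env['m']+3 = 3 → {'g': 7, 'm': 0, 'w': 2, 'r': 3}
env['r'] = env['w']+1 = 3 → {'g': 7, 'm': 0, 'w': 2, 'r': 3}
env['t'] = 9 → {'g': 7, 'm': 0, 'w': 2, 'r': 3, 't': 9}
del 't' → {'g': 7, 'm': 0, 'w': 2, 'r': 3}
env['w']-env['r'] = 2-3 = -1

-1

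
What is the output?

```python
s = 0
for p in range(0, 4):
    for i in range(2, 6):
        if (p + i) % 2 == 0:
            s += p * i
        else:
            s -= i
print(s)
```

16

p=0,i=2: even sum, s = 0+0 = 0
p=0,i=3: odd sum, s = 0-3 = -3
p=0,i=4: even sum, s = (-3)+0 = -3
p=0,i=5: odd sum, s = (-3)-5 = -8
p=1,i=2: odd sum, s = (-8)-2 = -10
p=1,i=3: even sum, s = (-10)+3 = -7
p=1,i=4: odd sum, s = (-7)-4 = -11
p=1,i=5: even sum, s = (-11)+5 = -6
p=2,i=2: even sum, s = (-6)+4 = -2
p=2,i=3: odd sum, s = (-2)-3 = -5
p=2,i=4: even sum, s = (-5)+8 = 3
p=2,i=5: odd sum, s = 3-5 = -2
p=3,i=2: odd sum, s = (-2)-2 = -4
p=3,i=3: even sum, s = (-4)+9 = 5
p=3,i=4: odd sum, s = 5-4 = 1
p=3,i=5: even sum, s = 1+15 = 16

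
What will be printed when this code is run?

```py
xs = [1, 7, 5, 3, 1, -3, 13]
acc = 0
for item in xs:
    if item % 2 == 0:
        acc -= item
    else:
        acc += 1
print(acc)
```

7

item=1: not even, acc = 0+1 = 1
item=7: not even, acc = 1+1 = 2
item=5: not even, acc = 2+1 = 3
item=3: not even, acc = 3+1 = 4
item=1: not even, acc = 4+1 = 5
item=-3: not even, acc = 5+1 = 6
item=13: not even, acc = 6+1 = 7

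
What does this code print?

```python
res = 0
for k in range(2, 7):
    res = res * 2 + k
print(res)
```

88

k=2: res = 0*2+2 = 2
k=3: res = 2*2+3 = 7
k=4: res = 7*2+4 = 18
k=5: res = 18*2+5 = 41
k=6: res = 41*2+6 = 88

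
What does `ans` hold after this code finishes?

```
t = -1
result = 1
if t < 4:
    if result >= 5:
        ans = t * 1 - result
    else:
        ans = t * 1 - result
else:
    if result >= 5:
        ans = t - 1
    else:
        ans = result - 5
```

-2

t=-1, result=1
t < 4 is True; result >= 5 is False
→ ans = t * 1 - result = -2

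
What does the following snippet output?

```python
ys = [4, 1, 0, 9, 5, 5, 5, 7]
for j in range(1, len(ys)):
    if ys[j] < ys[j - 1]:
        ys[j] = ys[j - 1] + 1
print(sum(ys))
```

70

j=1: 1<4, ys[1] = 4+1 = 5 → [4, 5, 0, 9, 5, 5, 5, 7]
j=2: 0<5, ys[2] = 5+1 = 6 → [4, 5, 6, 9, 5, 5, 5, 7]
j=3: 9>=6, unchanged → [4, 5, 6, 9, 5, 5, 5, 7]
j=4: 5<9, ys[4] = 9+1 = 10 → [4, 5, 6, 9, 10, 5, 5, 7]
j=5: 5<10, ys[5] = 10+1 = 11 → [4, 5, 6, 9, 10, 11, 5, 7]
j=6: 5<11, ys[6] = 11+1 = 12 → [4, 5, 6, 9, 10, 11, 12, 7]
j=7: 7<12, ys[7] = 12+1 = 13 → [4, 5, 6, 9, 10, 11, 12, 13]
sum = 70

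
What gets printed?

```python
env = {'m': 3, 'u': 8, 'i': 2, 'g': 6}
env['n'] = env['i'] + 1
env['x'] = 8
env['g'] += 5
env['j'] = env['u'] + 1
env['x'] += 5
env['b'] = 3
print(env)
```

{'m': 3, 'u': 8, 'i': 2, 'g': 11, 'n': 3, 'x': 13, 'j': 9, 'b': 3}

env['n'] = env['i']+1 = 3 → {'m': 3, 'u': 8, 'i': 2, 'g': 6, 'n': 3}
env['x'] = 8 → {'m': 3, 'u': 8, 'i': 2, 'g': 6, 'n': 3, 'x': 8}
env['g'] = 6+5 = 11 → {'m': 3, 'u': 8, 'i': 2, 'g': 11, 'n': 3, 'x': 8}
env['j'] = env['u']+1 = 9 → {'m': 3, 'u': 8, 'i': 2, 'g': 11, 'n': 3, 'x': 8, 'j': 9}
env['x'] = 8+5 = 13 → {'m': 3, 'u': 8, 'i': 2, 'g': 11, 'n': 3, 'x': 13, 'j': 9}
env['b'] = 3 → {'m': 3, 'u': 8, 'i': 2, 'g': 11, 'n': 3, 'x': 13, 'j': 9, 'b': 3}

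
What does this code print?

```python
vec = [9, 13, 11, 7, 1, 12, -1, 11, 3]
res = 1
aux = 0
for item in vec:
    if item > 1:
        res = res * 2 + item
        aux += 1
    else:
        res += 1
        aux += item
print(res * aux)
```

10059

item=9: >1, res = 1*2+9 = 11; aux=1
item=13: >1, res = 11*2+13 = 35; aux=2
item=11: >1, res = 35*2+11 = 81; aux=3
item=7: >1, res = 81*2+7 = 169; aux=4
item=1: not >1, res = 169+1 = 170; aux=5
item=12: >1, res = 170*2+12 = 352; aux=6
item=-1: not >1, res = 352+1 = 353; aux=5
item=11: >1, res = 353*2+11 = 717; aux=6
item=3: >1, res = 717*2+3 = 1437; aux=7
res*aux = 1437*7 = 10059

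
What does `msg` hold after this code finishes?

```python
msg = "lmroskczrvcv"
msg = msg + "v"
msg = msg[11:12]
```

'v'

+ 'v' → 'lmroskczrvcvv'
slice [11:12] → 'v'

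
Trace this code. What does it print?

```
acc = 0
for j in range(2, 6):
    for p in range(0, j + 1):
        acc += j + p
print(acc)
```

102

j=2,p=0: acc = 0+2 = 2
j=2,p=1: acc = 2+3 = 5
j=2,p=2: acc = 5+4 = 9
j=3,p=0: acc = 9+3 = 12
j=3,p=1: acc = 12+4 = 16
j=3,p=2: acc = 16+5 = 21
j=3,p=3: acc = 21+6 = 27
j=4,p=0: acc = 27+4 = 31
j=4,p=1: acc = 31+5 = 36
j=4,p=2: acc = 36+6 = 42
j=4,p=3: acc = 42+7 = 49
j=4,p=4: acc = 49+8 = 57
j=5,p=0: acc = 57+5 = 62
j=5,p=1: acc = 62+6 = 68
j=5,p=2: acc = 68+7 = 75
j=5,p=3: acc = 75+8 = 83
j=5,p=4: acc = 83+9 = 92
j=5,p=5: acc = 92+10 = 102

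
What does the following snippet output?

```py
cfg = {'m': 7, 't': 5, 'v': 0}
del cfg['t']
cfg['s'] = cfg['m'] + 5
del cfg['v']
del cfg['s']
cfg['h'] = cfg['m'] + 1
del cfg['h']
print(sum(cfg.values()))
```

7

del 't' → {'m': 7, 'v': 0}
cfg['s'] = cfg['m']+5 = 12 → {'m': 7, 'v': 0, 's': 12}
del 'v' → {'m': 7, 's': 12}
del 's' → {'m': 7}
cfg['h'] = cfg['m']+1 = 8 → {'m': 7, 'h': 8}
del 'h' → {'m': 7}
sum of values = 7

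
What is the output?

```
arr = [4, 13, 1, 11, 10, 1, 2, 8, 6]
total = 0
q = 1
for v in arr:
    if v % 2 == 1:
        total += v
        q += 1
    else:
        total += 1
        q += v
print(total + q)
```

v=4: not odd, total = 0+1 = 1; q=5
v=13: odd, total = 1+13 = 14; q=6
v=1: odd, total = 14+1 = 15; q=7
v=11: odd, total = 15+11 = 26; q=8
v=10: not odd, total = 26+1 = 27; q=18
v=1: odd, total = 27+1 = 28; q=19
v=2: not odd, total = 28+1 = 29; q=21
v=8: not odd, total = 29+1 = 30; q=29
v=6: not odd, total = 30+1 = 31; q=35
total+q = 31+35 = 66

66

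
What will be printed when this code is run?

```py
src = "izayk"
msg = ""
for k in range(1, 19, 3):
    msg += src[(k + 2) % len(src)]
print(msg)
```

yzkaiy

k=1: add src[3]='y' → 'y'
k=4: add src[1]='z' → 'yz'
k=7: add src[4]='k' → 'yzk'
k=10: add src[2]='a' → 'yzka'
k=13: add src[0]='i' → 'yzkai'
k=16: add src[3]='y' → 'yzkaiy'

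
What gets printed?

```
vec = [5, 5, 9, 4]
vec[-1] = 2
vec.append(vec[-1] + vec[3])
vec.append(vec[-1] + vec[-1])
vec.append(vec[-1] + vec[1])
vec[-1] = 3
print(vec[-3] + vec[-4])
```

6

vec[-1] = 2 → [5, 5, 9, 2]
append vec[-1]+vec[3] = 2+2 = 4 → [5, 5, 9, 2, 4]
append vec[-1]+vec[-1] = 4+4 = 8 → [5, 5, 9, 2, 4, 8]
append vec[-1]+vec[1] = 8+5 = 13 → [5, 5, 9, 2, 4, 8, 13]
vec[-1] = 3 → [5, 5, 9, 2, 4, 8, 3]
vec[-3]+vec[-4] = 4+2 = 6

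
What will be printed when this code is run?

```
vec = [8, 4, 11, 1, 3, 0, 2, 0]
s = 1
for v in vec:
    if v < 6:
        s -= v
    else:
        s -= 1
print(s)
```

-11

v=8: not <6, s = 1-1 = 0
v=4: <6, s = 0-4 = -4
v=11: not <6, s = (-4)-1 = -5
v=1: <6, s = (-5)-1 = -6
v=3: <6, s = (-6)-3 = -9
v=0: <6, s = (-9)-0 = -9
v=2: <6, s = (-9)-2 = -11
v=0: <6, s = (-11)-0 = -11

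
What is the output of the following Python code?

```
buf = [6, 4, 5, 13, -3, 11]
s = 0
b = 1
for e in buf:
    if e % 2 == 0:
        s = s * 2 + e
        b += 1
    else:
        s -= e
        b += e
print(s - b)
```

-39

e=6: even, s = 0*2+6 = 6; b=2
e=4: even, s = 6*2+4 = 16; b=3
e=5: not even, s = 16-5 = 11; b=8
e=13: not even, s = 11-13 = -2; b=21
e=-3: not even, s = (-2)-(-3) = 1; b=18
e=11: not even, s = 1-11 = -10; b=29
s-b = (-10)-29 = -39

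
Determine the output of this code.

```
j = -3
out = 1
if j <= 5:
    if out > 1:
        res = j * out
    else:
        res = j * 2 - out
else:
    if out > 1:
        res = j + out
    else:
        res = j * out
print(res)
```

j=-3, out=1
j <= 5 is True; out > 1 is False
→ res = j * 2 - out = -7

-7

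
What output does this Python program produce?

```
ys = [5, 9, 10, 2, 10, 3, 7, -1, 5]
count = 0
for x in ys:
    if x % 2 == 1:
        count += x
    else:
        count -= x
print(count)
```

6

x=5: odd, count = 0+5 = 5
x=9: odd, count = 5+9 = 14
x=10: not odd, count = 14-10 = 4
x=2: not odd, count = 4-2 = 2
x=10: not odd, count = 2-10 = -8
x=3: odd, count = (-8)+3 = -5
x=7: odd, count = (-5)+7 = 2
x=-1: odd, count = 2+(-1) = 1
x=5: odd, count = 1+5 = 6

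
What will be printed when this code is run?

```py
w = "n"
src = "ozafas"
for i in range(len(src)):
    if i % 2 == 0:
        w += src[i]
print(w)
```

noaa

i=0: add 'o' → 'no'
i=1: skip
i=2: add 'a' → 'noa'
i=3: skip
i=4: add 'a' → 'noaa'
i=5: skip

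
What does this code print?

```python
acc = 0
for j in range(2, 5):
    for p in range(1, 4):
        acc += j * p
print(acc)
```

j=2,p=1: acc = 0+2 = 2
j=2,p=2: acc = 2+4 = 6
j=2,p=3: acc = 6+6 = 12
j=3,p=1: acc = 12+3 = 15
j=3,p=2: acc = 15+6 = 21
j=3,p=3: acc = 21+9 = 30
j=4,p=1: acc = 30+4 = 34
j=4,p=2: acc = 34+8 = 42
j=4,p=3: acc = 42+12 = 54

54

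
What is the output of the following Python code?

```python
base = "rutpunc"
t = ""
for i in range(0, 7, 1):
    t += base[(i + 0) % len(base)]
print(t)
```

i=0: add base[0]='r' → 'r'
i=1: add base[1]='u' → 'ru'
i=2: add base[2]='t' → 'rut'
i=3: add base[3]='p' → 'rutp'
i=4: add base[4]='u' → 'rutpu'
i=5: add base[5]='n' → 'rutpun'
i=6: add base[6]='c' → 'rutpunc'

rutpunc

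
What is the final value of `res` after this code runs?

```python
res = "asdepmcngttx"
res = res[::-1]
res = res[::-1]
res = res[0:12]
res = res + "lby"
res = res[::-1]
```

reverse → 'xttgncmpedsa'
reverse → 'asdepmcngttx'
slice [0:12] → 'asdepmcngttx'
+ 'lby' → 'asdepmcngttxlby'
reverse → 'yblxttgncmpedsa'

'yblxttgncmpedsa'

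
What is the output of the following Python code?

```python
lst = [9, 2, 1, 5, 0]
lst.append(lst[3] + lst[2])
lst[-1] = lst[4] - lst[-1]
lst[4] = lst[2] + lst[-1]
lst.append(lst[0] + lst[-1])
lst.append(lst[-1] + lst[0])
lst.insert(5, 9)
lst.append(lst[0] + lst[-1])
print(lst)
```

append lst[3]+lst[2] = 5+1 = 6 → [9, 2, 1, 5, 0, 6]
lst[-1] = lst[4]-lst[-1] = 0-6 = -6 → [9, 2, 1, 5, 0, -6]
lst[4] = lst[2]+lst[-1] = 1+(-6) = -5 → [9, 2, 1, 5, -5, -6]
append lst[0]+lst[-1] = 9+(-6) = 3 → [9, 2, 1, 5, -5, -6, 3]
append lst[-1]+lst[0] = 3+9 = 12 → [9, 2, 1, 5, -5, -6, 3, 12]
insert 9 at 5 → [9, 2, 1, 5, -5, 9, -6, 3, 12]
append lst[0]+lst[-1] = 9+12 = 21 → [9, 2, 1, 5, -5, 9, -6, 3, 12, 21]

[9, 2, 1, 5, -5, 9, -6, 3, 12, 21]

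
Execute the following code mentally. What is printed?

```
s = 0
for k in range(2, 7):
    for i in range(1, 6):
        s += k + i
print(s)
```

175

k=2,i=1: s = 0+3 = 3
k=2,i=2: s = 3+4 = 7
k=2,i=3: s = 7+5 = 12
k=2,i=4: s = 12+6 = 18
k=2,i=5: s = 18+7 = 25
k=3,i=1: s = 25+4 = 29
k=3,i=2: s = 29+5 = 34
k=3,i=3: s = 34+6 = 40
k=3,i=4: s = 40+7 = 47
k=3,i=5: s = 47+8 = 55
k=4,i=1: s = 55+5 = 60
k=4,i=2: s = 60+6 = 66
k=4,i=3: s = 66+7 = 73
k=4,i=4: s = 73+8 = 81
k=4,i=5: s = 81+9 = 90
k=5,i=1: s = 90+6 = 96
k=5,i=2: s = 96+7 = 103
k=5,i=3: s = 103+8 = 111
k=5,i=4: s = 111+9 = 120
k=5,i=5: s = 120+10 = 130
k=6,i=1: s = 130+7 = 137
k=6,i=2: s = 137+8 = 145
k=6,i=3: s = 145+9 = 154
k=6,i=4: s = 154+10 = 164
k=6,i=5: s = 164+11 = 175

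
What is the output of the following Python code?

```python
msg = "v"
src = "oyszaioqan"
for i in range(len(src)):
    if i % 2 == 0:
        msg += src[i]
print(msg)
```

vosaoa

i=0: add 'o' → 'vo'
i=1: skip
i=2: add 's' → 'vos'
i=3: skip
i=4: add 'a' → 'vosa'
i=5: skip
i=6: add 'o' → 'vosao'
i=7: skip
i=8: add 'a' → 'vosaoa'
i=9: skip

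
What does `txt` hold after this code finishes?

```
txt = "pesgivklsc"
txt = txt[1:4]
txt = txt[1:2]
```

's'

slice [1:4] → 'esg'
slice [1:2] → 's'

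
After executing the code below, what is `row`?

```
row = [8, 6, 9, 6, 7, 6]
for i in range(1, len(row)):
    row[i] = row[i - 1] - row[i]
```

[8, 2, -7, -13, -20, -26]

i=1: row[1] = 8-6 = 2 → [8, 2, 9, 6, 7, 6]
i=2: row[2] = 2-9 = -7 → [8, 2, -7, 6, 7, 6]
i=3: row[3] = (-7)-6 = -13 → [8, 2, -7, -13, 7, 6]
i=4: row[4] = (-13)-7 = -20 → [8, 2, -7, -13, -20, 6]
i=5: row[5] = (-20)-6 = -26 → [8, 2, -7, -13, -20, -26]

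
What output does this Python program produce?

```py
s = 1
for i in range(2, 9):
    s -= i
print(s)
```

-34

i=2: s = 1-2 = -1
i=3: s = (-1)-3 = -4
i=4: s = (-4)-4 = -8
i=5: s = (-8)-5 = -13
i=6: s = (-13)-6 = -19
i=7: s = (-19)-7 = -26
i=8: s = (-26)-8 = -34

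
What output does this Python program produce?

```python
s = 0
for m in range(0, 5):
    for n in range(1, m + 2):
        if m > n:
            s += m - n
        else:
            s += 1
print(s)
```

m=0,n=1: not 0>1, s = 0+1 = 1
m=1,n=1: not 1>1, s = 1+1 = 2
m=1,n=2: not 1>2, s = 2+1 = 3
m=2,n=1: 2>1, s = 3+1 = 4
m=2,n=2: not 2>2, s = 4+1 = 5
m=2,n=3: not 2>3, s = 5+1 = 6
m=3,n=1: 3>1, s = 6+2 = 8
m=3,n=2: 3>2, s = 8+1 = 9
m=3,n=3: not 3>3, s = 9+1 = 10
m=3,n=4: not 3>4, s = 10+1 = 11
m=4,n=1: 4>1, s = 11+3 = 14
m=4,n=2: 4>2, s = 14+2 = 16
m=4,n=3: 4>3, s = 16+1 = 17
m=4,n=4: not 4>4, s = 17+1 = 18
m=4,n=5: not 4>5, s = 18+1 = 19

19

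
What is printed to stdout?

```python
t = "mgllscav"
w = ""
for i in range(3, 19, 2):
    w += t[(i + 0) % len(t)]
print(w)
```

i=3: add t[3]='l' → 'l'
i=5: add t[5]='c' → 'lc'
i=7: add t[7]='v' → 'lcv'
i=9: add t[1]='g' → 'lcvg'
i=11: add t[3]='l' → 'lcvgl'
i=13: add t[5]='c' → 'lcvglc'
i=15: add t[7]='v' → 'lcvglcv'
i=17: add t[1]='g' → 'lcvglcvg'

lcvglcvg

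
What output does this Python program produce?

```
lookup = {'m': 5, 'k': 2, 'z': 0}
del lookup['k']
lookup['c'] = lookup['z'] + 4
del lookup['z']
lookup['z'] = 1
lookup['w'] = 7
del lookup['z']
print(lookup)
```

del 'k' → {'m': 5, 'z': 0}
lookup['c'] = lookup['z']+4 = 4 → {'m': 5, 'z': 0, 'c': 4}
del 'z' → {'m': 5, 'c': 4}
lookup['z'] = 1 → {'m': 5, 'c': 4, 'z': 1}
lookup['w'] = 7 → {'m': 5, 'c': 4, 'z': 1, 'w': 7}
del 'z' → {'m': 5, 'c': 4, 'w': 7}

{'m': 5, 'c': 4, 'w': 7}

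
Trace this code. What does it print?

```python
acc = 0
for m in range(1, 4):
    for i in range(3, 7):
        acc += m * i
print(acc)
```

m=1,i=3: acc = 0+3 = 3
m=1,i=4: acc = 3+4 = 7
m=1,i=5: acc = 7+5 = 12
m=1,i=6: acc = 12+6 = 18
m=2,i=3: acc = 18+6 = 24
m=2,i=4: acc = 24+8 = 32
m=2,i=5: acc = 32+10 = 42
m=2,i=6: acc = 42+12 = 54
m=3,i=3: acc = 54+9 = 63
m=3,i=4: acc = 63+12 = 75
m=3,i=5: acc = 75+15 = 90
m=3,i=6: acc = 90+18 = 108

108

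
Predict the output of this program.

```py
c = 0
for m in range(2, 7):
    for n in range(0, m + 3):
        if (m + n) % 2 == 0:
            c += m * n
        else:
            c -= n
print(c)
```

240

m=2,n=0: even sum, c = 0+0 = 0
m=2,n=1: odd sum, c = 0-1 = -1
m=2,n=2: even sum, c = (-1)+4 = 3
m=2,n=3: odd sum, c = 3-3 = 0
m=2,n=4: even sum, c = 0+8 = 8
m=3,n=0: odd sum, c = 8-0 = 8
m=3,n=1: even sum, c = 8+3 = 11
m=3,n=2: odd sum, c = 11-2 = 9
m=3,n=3: even sum, c = 9+9 = 18
m=3,n=4: odd sum, c = 18-4 = 14
m=3,n=5: even sum, c = 14+15 = 29
m=4,n=0: even sum, c = 29+0 = 29
m=4,n=1: odd sum, c = 29-1 = 28
m=4,n=2: even sum, c = 28+8 = 36
m=4,n=3: odd sum, c = 36-3 = 33
m=4,n=4: even sum, c = 33+16 = 49
m=4,n=5: odd sum, c = 49-5 = 44
m=4,n=6: even sum, c = 44+24 = 68
m=5,n=0: odd sum, c = 68-0 = 68
m=5,n=1: even sum, c = 68+5 = 73
m=5,n=2: odd sum, c = 73-2 = 71
m=5,n=3: even sum, c = 71+15 = 86
m=5,n=4: odd sum, c = 86-4 = 82
m=5,n=5: even sum, c = 82+25 = 107
m=5,n=6: odd sum, c = 107-6 = 101
m=5,n=7: even sum, c = 101+35 = 136
m=6,n=0: even sum, c = 136+0 = 136
m=6,n=1: odd sum, c = 136-1 = 135
m=6,n=2: even sum, c = 135+12 = 147
m=6,n=3: odd sum, c = 147-3 = 144
m=6,n=4: even sum, c = 144+24 = 168
m=6,n=5: odd sum, c = 168-5 = 163
m=6,n=6: even sum, c = 163+36 = 199
m=6,n=7: odd sum, c = 199-7 = 192
m=6,n=8: even sum, c = 192+48 = 240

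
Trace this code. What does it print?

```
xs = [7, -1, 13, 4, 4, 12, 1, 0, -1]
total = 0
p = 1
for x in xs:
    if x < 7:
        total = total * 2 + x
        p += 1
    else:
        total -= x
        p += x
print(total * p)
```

-34827

x=7: not <7, total = 0-7 = -7; p=8
x=-1: <7, total = (-7)*2+(-1) = -15; p=9
x=13: not <7, total = (-15)-13 = -28; p=22
x=4: <7, total = (-28)*2+4 = -52; p=23
x=4: <7, total = (-52)*2+4 = -100; p=24
x=12: not <7, total = (-100)-12 = -112; p=36
x=1: <7, total = (-112)*2+1 = -223; p=37
x=0: <7, total = (-223)*2+0 = -446; p=38
x=-1: <7, total = (-446)*2+(-1) = -893; p=39
total*p = (-893)*39 = -34827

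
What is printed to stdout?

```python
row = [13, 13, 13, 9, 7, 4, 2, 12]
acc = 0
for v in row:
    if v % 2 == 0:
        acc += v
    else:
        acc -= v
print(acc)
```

v=13: not even, acc = 0-13 = -13
v=13: not even, acc = (-13)-13 = -26
v=13: not even, acc = (-26)-13 = -39
v=9: not even, acc = (-39)-9 = -48
v=7: not even, acc = (-48)-7 = -55
v=4: even, acc = (-55)+4 = -51
v=2: even, acc = (-51)+2 = -49
v=12: even, acc = (-49)+12 = -37

-37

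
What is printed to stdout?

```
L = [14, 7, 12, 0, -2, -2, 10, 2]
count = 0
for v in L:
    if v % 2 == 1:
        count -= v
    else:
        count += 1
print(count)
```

0

v=14: not odd, count = 0+1 = 1
v=7: odd, count = 1-7 = -6
v=12: not odd, count = (-6)+1 = -5
v=0: not odd, count = (-5)+1 = -4
v=-2: not odd, count = (-4)+1 = -3
v=-2: not odd, count = (-3)+1 = -2
v=10: not odd, count = (-2)+1 = -1
v=2: not odd, count = (-1)+1 = 0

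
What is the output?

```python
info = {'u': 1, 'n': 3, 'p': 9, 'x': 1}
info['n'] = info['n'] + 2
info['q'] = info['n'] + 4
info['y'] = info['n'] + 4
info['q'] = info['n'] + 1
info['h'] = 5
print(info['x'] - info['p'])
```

info['n'] = info['n']+2 = 5 → {'u': 1, 'n': 5, 'p': 9, 'x': 1}
info['q'] = info['n']+4 = 9 → {'u': 1, 'n': 5, 'p': 9, 'x': 1, 'q': 9}
info['y'] = info['n']+4 = 9 → {'u': 1, 'n': 5, 'p': 9, 'x': 1, 'q': 9, 'y': 9}
info['q'] = info['n']+1 = 6 → {'u': 1, 'n': 5, 'p': 9, 'x': 1, 'q': 6, 'y': 9}
info['h'] = 5 → {'u': 1, 'n': 5, 'p': 9, 'x': 1, 'q': 6, 'y': 9, 'h': 5}
info['x']-info['p'] = 1-9 = -8

-8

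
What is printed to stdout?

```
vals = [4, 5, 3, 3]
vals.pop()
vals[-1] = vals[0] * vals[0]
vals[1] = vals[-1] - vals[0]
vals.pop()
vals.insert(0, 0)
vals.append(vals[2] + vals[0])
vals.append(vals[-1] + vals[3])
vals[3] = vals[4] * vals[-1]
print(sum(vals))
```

pop() removes 3 → [4, 5, 3]
vals[-1] = vals[0]*vals[0] = 4*4 = 16 → [4, 5, 16]
vals[1] = vals[-1]-vals[0] = 16-4 = 12 → [4, 12, 16]
pop() removes 16 → [4, 12]
insert 0 at 0 → [0, 4, 12]
append vals[2]+vals[0] = 12+0 = 12 → [0, 4, 12, 12]
append vals[-1]+vals[3] = 12+12 = 24 → [0, 4, 12, 12, 24]
vals[3] = vals[4]*vals[-1] = 24*24 = 576 → [0, 4, 12, 576, 24]
sum = 616

616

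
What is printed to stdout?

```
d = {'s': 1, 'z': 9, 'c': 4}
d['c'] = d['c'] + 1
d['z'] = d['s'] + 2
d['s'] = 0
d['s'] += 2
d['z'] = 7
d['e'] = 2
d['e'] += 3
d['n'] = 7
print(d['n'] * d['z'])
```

d['c'] = d['c']+1 = 5 → {'s': 1, 'z': 9, 'c': 5}
d['z'] = d['s']+2 = 3 → {'s': 1, 'z': 3, 'c': 5}
d['s'] = 0 → {'s': 0, 'z': 3, 'c': 5}
d['s'] = 0+2 = 2 → {'s': 2, 'z': 3, 'c': 5}
d['z'] = 7 → {'s': 2, 'z': 7, 'c': 5}
d['e'] = 2 → {'s': 2, 'z': 7, 'c': 5, 'e': 2}
d['e'] = 2+3 = 5 → {'s': 2, 'z': 7, 'c': 5, 'e': 5}
d['n'] = 7 → {'s': 2, 'z': 7, 'c': 5, 'e': 5, 'n': 7}
d['n']*d['z'] = 7*7 = 49

49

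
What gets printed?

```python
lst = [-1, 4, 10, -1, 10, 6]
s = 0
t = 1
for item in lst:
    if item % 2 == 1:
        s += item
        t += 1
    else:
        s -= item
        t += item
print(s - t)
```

item=-1: odd, s = 0+(-1) = -1; t=2
item=4: not odd, s = (-1)-4 = -5; t=6
item=10: not odd, s = (-5)-10 = -15; t=16
item=-1: odd, s = (-15)+(-1) = -16; t=17
item=10: not odd, s = (-16)-10 = -26; t=27
item=6: not odd, s = (-26)-6 = -32; t=33
s-t = (-32)-33 = -65

-65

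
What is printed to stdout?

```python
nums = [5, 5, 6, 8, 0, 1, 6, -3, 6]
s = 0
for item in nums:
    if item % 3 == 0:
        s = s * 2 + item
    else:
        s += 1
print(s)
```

208

item=5: not %3==0, s = 0+1 = 1
item=5: not %3==0, s = 1+1 = 2
item=6: %3==0, s = 2*2+6 = 10
item=8: not %3==0, s = 10+1 = 11
item=0: %3==0, s = 11*2+0 = 22
item=1: not %3==0, s = 22+1 = 23
item=6: %3==0, s = 23*2+6 = 52
item=-3: %3==0, s = 52*2+(-3) = 101
item=6: %3==0, s = 101*2+6 = 208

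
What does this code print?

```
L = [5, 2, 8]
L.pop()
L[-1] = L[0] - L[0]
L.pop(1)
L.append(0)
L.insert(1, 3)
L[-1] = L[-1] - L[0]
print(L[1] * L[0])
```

15

pop() removes 8 → [5, 2]
L[-1] = L[0]-L[0] = 5-5 = 0 → [5, 0]
pop(1) removes 0 → [5]
append 0 → [5, 0]
insert 3 at 1 → [5, 3, 0]
L[-1] = L[-1]-L[0] = 0-5 = -5 → [5, 3, -5]
L[1]*L[0] = 3*5 = 15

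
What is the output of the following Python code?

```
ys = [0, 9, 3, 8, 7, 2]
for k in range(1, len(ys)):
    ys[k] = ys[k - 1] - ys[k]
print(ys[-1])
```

k=1: ys[1] = 0-9 = -9 → [0, -9, 3, 8, 7, 2]
k=2: ys[2] = (-9)-3 = -12 → [0, -9, -12, 8, 7, 2]
k=3: ys[3] = (-12)-8 = -20 → [0, -9, -12, -20, 7, 2]
k=4: ys[4] = (-20)-7 = -27 → [0, -9, -12, -20, -27, 2]
k=5: ys[5] = (-27)-2 = -29 → [0, -9, -12, -20, -27, -29]

-29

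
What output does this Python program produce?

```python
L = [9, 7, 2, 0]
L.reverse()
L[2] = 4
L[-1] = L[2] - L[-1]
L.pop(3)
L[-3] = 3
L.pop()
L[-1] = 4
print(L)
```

reverse → [0, 2, 7, 9]
L[2] = 4 → [0, 2, 4, 9]
L[-1] = L[2]-L[-1] = 4-9 = -5 → [0, 2, 4, -5]
pop(3) removes -5 → [0, 2, 4]
L[-3] = 3 → [3, 2, 4]
pop() removes 4 → [3, 2]
L[-1] = 4 → [3, 4]

[3, 4]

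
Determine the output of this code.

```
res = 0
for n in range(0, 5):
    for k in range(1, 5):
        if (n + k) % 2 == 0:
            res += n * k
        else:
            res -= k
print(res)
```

28

n=0,k=1: odd sum, res = 0-1 = -1
n=0,k=2: even sum, res = (-1)+0 = -1
n=0,k=3: odd sum, res = (-1)-3 = -4
n=0,k=4: even sum, res = (-4)+0 = -4
n=1,k=1: even sum, res = (-4)+1 = -3
n=1,k=2: odd sum, res = (-3)-2 = -5
n=1,k=3: even sum, res = (-5)+3 = -2
n=1,k=4: odd sum, res = (-2)-4 = -6
n=2,k=1: odd sum, res = (-6)-1 = -7
n=2,k=2: even sum, res = (-7)+4 = -3
n=2,k=3: odd sum, res = (-3)-3 = -6
n=2,k=4: even sum, res = (-6)+8 = 2
n=3,k=1: even sum, res = 2+3 = 5
n=3,k=2: odd sum, res = 5-2 = 3
n=3,k=3: even sum, res = 3+9 = 12
n=3,k=4: odd sum, res = 12-4 = 8
n=4,k=1: odd sum, res = 8-1 = 7
n=4,k=2: even sum, res = 7+8 = 15
n=4,k=3: odd sum, res = 15-3 = 12
n=4,k=4: even sum, res = 12+16 = 28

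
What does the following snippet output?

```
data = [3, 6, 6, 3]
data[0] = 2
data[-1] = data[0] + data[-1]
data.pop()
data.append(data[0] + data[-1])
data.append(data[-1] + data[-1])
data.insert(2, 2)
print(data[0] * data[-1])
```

data[0] = 2 → [2, 6, 6, 3]
data[-1] = data[0]+data[-1] = 2+3 = 5 → [2, 6, 6, 5]
pop() removes 5 → [2, 6, 6]
append data[0]+data[-1] = 2+6 = 8 → [2, 6, 6, 8]
append data[-1]+data[-1] = 8+8 = 16 → [2, 6, 6, 8, 16]
insert 2 at 2 → [2, 6, 2, 6, 8, 16]
data[0]*data[-1] = 2*16 = 32

32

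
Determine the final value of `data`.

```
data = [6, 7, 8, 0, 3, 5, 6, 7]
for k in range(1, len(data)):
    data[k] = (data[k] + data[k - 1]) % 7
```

k=1: data[1] = (7+6)%7 = 6 → [6, 6, 8, 0, 3, 5, 6, 7]
k=2: data[2] = (8+6)%7 = 0 → [6, 6, 0, 0, 3, 5, 6, 7]
k=3: data[3] = (0+0)%7 = 0 → [6, 6, 0, 0, 3, 5, 6, 7]
k=4: data[4] = (3+0)%7 = 3 → [6, 6, 0, 0, 3, 5, 6, 7]
k=5: data[5] = (5+3)%7 = 1 → [6, 6, 0, 0, 3, 1, 6, 7]
k=6: data[6] = (6+1)%7 = 0 → [6, 6, 0, 0, 3, 1, 0, 7]
k=7: data[7] = (7+0)%7 = 0 → [6, 6, 0, 0, 3, 1, 0, 0]

[6, 6, 0, 0, 3, 1, 0, 0]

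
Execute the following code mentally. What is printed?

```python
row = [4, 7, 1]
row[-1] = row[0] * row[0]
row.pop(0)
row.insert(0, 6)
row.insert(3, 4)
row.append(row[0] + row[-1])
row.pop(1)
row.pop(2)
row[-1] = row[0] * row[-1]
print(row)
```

[6, 16, 60]

row[-1] = row[0]*row[0] = 4*4 = 16 → [4, 7, 16]
pop(0) removes 4 → [7, 16]
insert 6 at 0 → [6, 7, 16]
insert 4 at 3 → [6, 7, 16, 4]
append row[0]+row[-1] = 6+4 = 10 → [6, 7, 16, 4, 10]
pop(1) removes 7 → [6, 16, 4, 10]
pop(2) removes 4 → [6, 16, 10]
row[-1] = row[0]*row[-1] = 6*10 = 60 → [6, 16, 60]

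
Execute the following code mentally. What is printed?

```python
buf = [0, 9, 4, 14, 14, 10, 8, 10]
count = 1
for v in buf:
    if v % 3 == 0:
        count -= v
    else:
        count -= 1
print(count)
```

-14

v=0: %3==0, count = 1-0 = 1
v=9: %3==0, count = 1-9 = -8
v=4: not %3==0, count = (-8)-1 = -9
v=14: not %3==0, count = (-9)-1 = -10
v=14: not %3==0, count = (-10)-1 = -11
v=10: not %3==0, count = (-11)-1 = -12
v=8: not %3==0, count = (-12)-1 = -13
v=10: not %3==0, count = (-13)-1 = -14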